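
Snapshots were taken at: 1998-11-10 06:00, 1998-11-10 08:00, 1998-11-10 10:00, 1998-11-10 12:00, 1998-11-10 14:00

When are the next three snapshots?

Spacing: 2, 2, 2, 2 h — constant 2 h.
1998-11-10 14:00 + 2 h = 1998-11-10 16:00.
1998-11-10 16:00 + 2 h = 1998-11-10 18:00.
1998-11-10 18:00 + 2 h = 1998-11-10 20:00.

1998-11-10 16:00, 1998-11-10 18:00, 1998-11-10 20:00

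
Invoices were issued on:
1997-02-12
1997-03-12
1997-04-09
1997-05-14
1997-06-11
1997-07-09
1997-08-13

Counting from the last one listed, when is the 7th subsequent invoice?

Gaps: 28, 28, 35, 28, 28, 35 days — a mix of 28 and 35. Every date is a Wednesday.
Each is the 2nd Wednesday of its month.
2nd Wednesday of September 1997: 1997-09-10.
2nd Wednesday of October 1997: 1997-10-08.
2nd Wednesday of November 1997: 1997-11-12.
December 1997 — 2nd Wednesday is 1997-12-10.
2nd Wednesday of January 1998: 1998-01-14.
2nd Wednesday of February 1998: 1998-02-11.
March 1998 — 2nd Wednesday is 1998-03-11.

1998-03-11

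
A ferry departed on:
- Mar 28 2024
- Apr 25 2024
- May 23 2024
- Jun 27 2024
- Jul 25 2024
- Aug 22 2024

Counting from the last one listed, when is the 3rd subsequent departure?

Nov 28 2024

Gaps: 28, 28, 35, 28, 28 days — a mix of 28 and 35. Every date is a Thursday.
Each is the 4th Thursday of its month.
September 2024 — 4th Thursday is Sep 26 2024.
October 2024 — 4th Thursday is Oct 24 2024.
4th Thursday of November 2024: Nov 28 2024.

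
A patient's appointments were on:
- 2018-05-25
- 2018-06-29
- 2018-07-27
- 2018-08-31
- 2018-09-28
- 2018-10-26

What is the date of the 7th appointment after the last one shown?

2019-05-31

These are Fridays with 35, 28, 35, 28, 28-day gaps.
Each is the final Friday of its month — 2018-06-29 is past the 28th, so '4th Friday' doesn't fit.
Last Friday of November 2018: 2018-11-30.
Last Friday of December 2018: 2018-12-28.
January 2019 ends with Friday 2019-01-25.
February 2019 ends with Friday 2019-02-22.
March 2019 ends with Friday 2019-03-29.
April 2019 ends with Friday 2019-04-26.
Last Friday of May 2019: 2019-05-31.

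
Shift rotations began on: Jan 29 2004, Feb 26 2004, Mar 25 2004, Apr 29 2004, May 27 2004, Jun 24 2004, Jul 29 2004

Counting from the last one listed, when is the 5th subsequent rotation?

All Thursdays; the gaps (28, 28, 35, 28, 28, 35) vary with month length.
This is the last Thursday of each month.
August 2004 ends with Thursday Aug 26 2004.
Last Thursday of September 2004: Sep 30 2004.
Last Thursday of October 2004: Oct 28 2004.
November 2004 ends with Thursday Nov 25 2004.
December 2004 ends with Thursday Dec 30 2004.

Dec 30 2004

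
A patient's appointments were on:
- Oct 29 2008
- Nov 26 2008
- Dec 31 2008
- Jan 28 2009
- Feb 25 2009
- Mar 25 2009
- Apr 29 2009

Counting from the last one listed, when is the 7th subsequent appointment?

Nov 25 2009

These are Wednesdays with 28, 35, 28, 28, 28, 35-day gaps.
Each is the final Wednesday of its month — Oct 29 2008 is past the 28th, so '4th Wednesday' doesn't fit.
May 2009 ends with Wednesday May 27 2009.
Last Wednesday of June 2009: Jun 24 2009.
Last Wednesday of July 2009: Jul 29 2009.
August 2009 ends with Wednesday Aug 26 2009.
September 2009 ends with Wednesday Sep 30 2009.
October 2009 ends with Wednesday Oct 28 2009.
Last Wednesday of November 2009: Nov 25 2009.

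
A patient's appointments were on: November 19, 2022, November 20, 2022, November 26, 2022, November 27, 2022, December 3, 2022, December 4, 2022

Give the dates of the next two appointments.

Every event lands on a Saturday or Sunday (gaps cycle 1, 6, 1, 6, 1).
So the schedule is: every Saturday and Sunday.
Next Saturday: December 10, 2022.
Next Sunday: December 11, 2022.

December 10, 2022; December 11, 2022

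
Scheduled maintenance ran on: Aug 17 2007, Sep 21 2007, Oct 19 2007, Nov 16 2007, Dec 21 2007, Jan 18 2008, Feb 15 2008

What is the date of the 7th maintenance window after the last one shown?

Sep 19 2008

Gaps: 35, 28, 28, 35, 28, 28 days — a mix of 28 and 35. Every date is a Friday.
Each is the 3rd Friday of its month.
3rd Friday of March 2008: Mar 21 2008.
April 2008 — 3rd Friday is Apr 18 2008.
3rd Friday of May 2008: May 16 2008.
3rd Friday of June 2008: Jun 20 2008.
July 2008 — 3rd Friday is Jul 18 2008.
3rd Friday of August 2008: Aug 15 2008.
3rd Friday of September 2008: Sep 19 2008.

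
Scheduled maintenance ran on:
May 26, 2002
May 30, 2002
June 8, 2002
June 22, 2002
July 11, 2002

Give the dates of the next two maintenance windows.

August 4, 2002; September 2, 2002

Intervals are 4, 9, 14, 19 days — an arithmetic progression with common difference 5.
Next gap: 24 days. July 11, 2002 + 24 days = August 4, 2002.
Next gap: 29 days. August 4, 2002 + 29 days = September 2, 2002.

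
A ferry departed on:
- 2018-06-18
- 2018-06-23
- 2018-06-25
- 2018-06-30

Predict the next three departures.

Every event lands on a Monday or Saturday (gaps cycle 5, 2, 5).
So the schedule is: every Monday and Saturday.
Next Monday: 2018-07-02.
Next Saturday: 2018-07-07.
Next Monday: 2018-07-09.

2018-07-02, 2018-07-07, 2018-07-09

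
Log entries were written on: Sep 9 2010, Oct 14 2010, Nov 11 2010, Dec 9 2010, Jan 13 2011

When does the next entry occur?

All dates are Thursdays, 35, 28, 28, 35 days apart.
Specifically, the 2nd Thursday of each month.
2nd Thursday of February 2011: Feb 10 2011.

Feb 10 2011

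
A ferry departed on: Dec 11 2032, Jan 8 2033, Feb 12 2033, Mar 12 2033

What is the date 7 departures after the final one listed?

Gaps: 28, 35, 28 days — a mix of 28 and 35. Every date is a Saturday.
Each is the 2nd Saturday of its month.
2nd Saturday of April 2033: Apr 9 2033.
May 2033 — 2nd Saturday is May 14 2033.
June 2033 — 2nd Saturday is Jun 11 2033.
July 2033 — 2nd Saturday is Jul 9 2033.
August 2033 — 2nd Saturday is Aug 13 2033.
2nd Saturday of September 2033: Sep 10 2033.
October 2033 — 2nd Saturday is Oct 8 2033.

Oct 8 2033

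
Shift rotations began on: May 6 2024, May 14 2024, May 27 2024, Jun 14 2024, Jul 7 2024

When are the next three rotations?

The spacing grows by 5 each time: 8, 13, 18, 23 days.
Next gap: 28 days. Jul 7 2024 + 28 days = Aug 4 2024.
Next gap: 33 days. Aug 4 2024 + 33 days = Sep 6 2024.
Next gap: 38 days. Sep 6 2024 + 38 days = Oct 14 2024.

Aug 4 2024, Sep 6 2024, Oct 14 2024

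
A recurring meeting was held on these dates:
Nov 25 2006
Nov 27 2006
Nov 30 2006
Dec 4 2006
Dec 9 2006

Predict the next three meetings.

Dec 15 2006, Dec 22 2006, Dec 30 2006

The spacing grows by 1 each time: 2, 3, 4, 5 days.
Next gap: 6 days. Dec 9 2006 + 6 days = Dec 15 2006.
Next gap: 7 days. Dec 15 2006 + 7 days = Dec 22 2006.
Next gap: 8 days. Dec 22 2006 + 8 days = Dec 30 2006.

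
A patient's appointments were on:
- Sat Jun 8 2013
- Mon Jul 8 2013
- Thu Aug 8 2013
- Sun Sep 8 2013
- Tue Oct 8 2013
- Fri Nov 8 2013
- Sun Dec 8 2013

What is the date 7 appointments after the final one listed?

Tue Jul 8 2014

Each date is the 8th; the gaps (30, 31, 31, 30, 31, 30) track the month lengths.
The rule is the 8th of each month.
January 2014: Wed Jan 8 2014.
Next: February 2014 → Sat Feb 8 2014.
March 2014: Sat Mar 8 2014.
Next: April 2014 → Tue Apr 8 2014.
May 2014: Thu May 8 2014.
Next: June 2014 → Sun Jun 8 2014.
Next: July 2014 → Tue Jul 8 2014.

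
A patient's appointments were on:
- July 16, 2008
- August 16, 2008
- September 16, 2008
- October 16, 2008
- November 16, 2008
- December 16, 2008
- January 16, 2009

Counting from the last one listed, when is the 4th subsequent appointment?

May 16, 2009

Gaps: 31, 31, 30, 31, 30, 31 days — not constant. Every event is on the 16th of the month.
Pattern: the 16th of each month.
February 2009: February 16, 2009.
March 2009: March 16, 2009.
Next: April 2009 → April 16, 2009.
Next: May 2009 → May 16, 2009.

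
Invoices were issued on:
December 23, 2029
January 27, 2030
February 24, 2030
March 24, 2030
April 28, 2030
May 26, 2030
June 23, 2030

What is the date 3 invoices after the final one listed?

All dates are Sundays, 35, 28, 28, 35, 28, 28 days apart.
Specifically, the 4th Sunday of each month.
4th Sunday of July 2030: July 28, 2030.
August 2030 — 4th Sunday is August 25, 2030.
4th Sunday of September 2030: September 22, 2030.

September 22, 2030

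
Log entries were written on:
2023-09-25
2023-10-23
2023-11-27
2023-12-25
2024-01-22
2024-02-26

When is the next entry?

2024-03-25

These are Mondays at 28- or 35-day spacing (28, 35, 28, 28, 35).
The pattern: 4th Monday of the month.
4th Monday of March 2024: 2024-03-25.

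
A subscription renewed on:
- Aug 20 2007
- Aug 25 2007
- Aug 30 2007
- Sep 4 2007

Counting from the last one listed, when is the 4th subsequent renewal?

Sep 24 2007

Every event comes 5 days after the last (5, 5, 5).
Sep 4 2007 + 5 days = Sep 9 2007.
Sep 9 2007 + 5 days = Sep 14 2007.
Sep 14 2007 + 5 days = Sep 19 2007.
Sep 19 2007 + 5 days = Sep 24 2007.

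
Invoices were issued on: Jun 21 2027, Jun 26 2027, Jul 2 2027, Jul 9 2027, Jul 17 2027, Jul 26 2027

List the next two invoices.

Intervals are 5, 6, 7, 8, 9 days — an arithmetic progression with common difference 1.
Next gap: 10 days. Jul 26 2027 + 10 days = Aug 5 2027.
Next gap: 11 days. Aug 5 2027 + 11 days = Aug 16 2027.

Aug 5 2027, Aug 16 2027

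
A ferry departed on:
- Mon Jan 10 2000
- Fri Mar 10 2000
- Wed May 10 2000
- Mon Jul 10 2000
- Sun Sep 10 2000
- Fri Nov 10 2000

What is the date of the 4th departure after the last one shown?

Tue Jul 10 2001

Each date is the 10th; the gaps (60, 61, 61, 62, 61) track the month lengths.
The rule is the 10th of every 2 months.
Next: January 2001 → Wed Jan 10 2001.
March 2001: Sat Mar 10 2001.
May 2001: Thu May 10 2001.
July 2001: Tue Jul 10 2001.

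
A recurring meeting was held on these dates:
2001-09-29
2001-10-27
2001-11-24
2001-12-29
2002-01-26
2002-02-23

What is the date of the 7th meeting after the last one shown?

2002-09-28

Every date is a Saturday; gaps 28, 28, 35, 28, 28 days.
Each is the last Saturday of its month (at least one falls on the 29th or later, ruling out '4th Saturday').
Last Saturday of March 2002: 2002-03-30.
Last Saturday of April 2002: 2002-04-27.
Last Saturday of May 2002: 2002-05-25.
Last Saturday of June 2002: 2002-06-29.
July 2002 ends with Saturday 2002-07-27.
August 2002 ends with Saturday 2002-08-31.
September 2002 ends with Saturday 2002-09-28.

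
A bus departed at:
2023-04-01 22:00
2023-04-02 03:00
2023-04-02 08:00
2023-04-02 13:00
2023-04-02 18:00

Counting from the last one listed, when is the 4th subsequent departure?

2023-04-03 14:00

The interval is a steady 5 hours (5, 5, 5, 5).
2023-04-02 18:00 + 5 h = 2023-04-02 23:00.
2023-04-02 23:00 + 5 h = 2023-04-03 04:00.
2023-04-03 04:00 + 5 h = 2023-04-03 09:00.
2023-04-03 09:00 + 5 h = 2023-04-03 14:00.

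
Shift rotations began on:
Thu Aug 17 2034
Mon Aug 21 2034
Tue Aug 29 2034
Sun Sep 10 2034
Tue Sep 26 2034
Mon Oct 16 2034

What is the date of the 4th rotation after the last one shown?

Tue Feb 13 2035

Gaps: 4, 8, 12, 16, 20 days — each gap is 4 larger than the previous one.
Next gap: 24 days. Mon Oct 16 2034 + 24 days = Thu Nov 9 2034.
Next gap: 28 days. Thu Nov 9 2034 + 28 days = Thu Dec 7 2034.
Next gap: 32 days. Thu Dec 7 2034 + 32 days = Mon Jan 8 2035.
Next gap: 36 days. Mon Jan 8 2035 + 36 days = Tue Feb 13 2035.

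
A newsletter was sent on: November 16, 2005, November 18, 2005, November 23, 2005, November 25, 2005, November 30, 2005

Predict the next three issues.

The gap pattern 2, 5, 2, 5 repeats every 2 events.
These are the Wednesdays and Fridays of each week.
Next Friday: December 2, 2005.
Next Wednesday: December 7, 2005.
The following Friday is December 9, 2005.

December 2, 2005; December 7, 2005; December 9, 2005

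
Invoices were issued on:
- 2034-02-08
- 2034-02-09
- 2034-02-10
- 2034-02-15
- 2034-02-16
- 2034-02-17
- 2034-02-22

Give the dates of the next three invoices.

The gap pattern 1, 1, 5, 1, 1, 5 repeats every 3 events.
These are the Wednesdays, Thursdays and Fridays of each week.
The following Thursday is 2034-02-23.
Next Friday: 2034-02-24.
The following Wednesday is 2034-03-01.

2034-02-23, 2034-02-24, 2034-03-01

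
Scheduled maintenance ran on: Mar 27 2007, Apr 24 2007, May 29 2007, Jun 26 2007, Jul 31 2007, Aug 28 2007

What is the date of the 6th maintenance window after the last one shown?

Feb 26 2008

These are Tuesdays with 28, 35, 28, 35, 28-day gaps.
Each is the final Tuesday of its month — May 29 2007 is past the 28th, so '4th Tuesday' doesn't fit.
September 2007 ends with Tuesday Sep 25 2007.
Last Tuesday of October 2007: Oct 30 2007.
November 2007 ends with Tuesday Nov 27 2007.
Last Tuesday of December 2007: Dec 25 2007.
Last Tuesday of January 2008: Jan 29 2008.
February 2008 ends with Tuesday Feb 26 2008.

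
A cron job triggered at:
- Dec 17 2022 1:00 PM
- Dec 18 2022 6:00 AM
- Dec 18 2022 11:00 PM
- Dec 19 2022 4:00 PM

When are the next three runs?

Dec 20 2022 9:00 AM, Dec 21 2022 2:00 AM, Dec 21 2022 7:00 PM

Gaps: 17, 17, 17 hours — each event is 17 hours after the previous one.
Dec 19 2022 4:00 PM + 17 h = Dec 20 2022 9:00 AM.
Dec 20 2022 9:00 AM + 17 h = Dec 21 2022 2:00 AM.
Dec 21 2022 2:00 AM + 17 h = Dec 21 2022 7:00 PM.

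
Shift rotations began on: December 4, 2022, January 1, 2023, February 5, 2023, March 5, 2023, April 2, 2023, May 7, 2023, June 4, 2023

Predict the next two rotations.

July 2, 2023; August 6, 2023

Gaps: 28, 35, 28, 28, 35, 28 days — a mix of 28 and 35. Every date is a Sunday.
Each is the 1st Sunday of its month.
July 2023 — 1st Sunday is July 2, 2023.
1st Sunday of August 2023: August 6, 2023.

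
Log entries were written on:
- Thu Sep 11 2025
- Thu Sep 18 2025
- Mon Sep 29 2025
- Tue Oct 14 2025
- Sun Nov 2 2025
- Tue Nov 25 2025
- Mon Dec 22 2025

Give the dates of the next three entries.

Gaps: 7, 11, 15, 19, 23, 27 days — each gap is 4 larger than the previous one.
Next gap: 31 days. Mon Dec 22 2025 + 31 days = Thu Jan 22 2026.
Next gap: 35 days. Thu Jan 22 2026 + 35 days = Thu Feb 26 2026.
Next gap: 39 days. Thu Feb 26 2026 + 39 days = Mon Apr 6 2026.

Thu Jan 22 2026, Thu Feb 26 2026, Mon Apr 6 2026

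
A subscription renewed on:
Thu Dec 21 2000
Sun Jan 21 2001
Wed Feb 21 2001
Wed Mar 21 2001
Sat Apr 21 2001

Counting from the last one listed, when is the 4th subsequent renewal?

The day-of-month is always 21 (31, 31, 28, 31 days between events).
So this recurs on the 21st of each month.
Next: May 2001 → Mon May 21 2001.
Next: June 2001 → Thu Jun 21 2001.
July 2001: Sat Jul 21 2001.
Next: August 2001 → Tue Aug 21 2001.

Tue Aug 21 2001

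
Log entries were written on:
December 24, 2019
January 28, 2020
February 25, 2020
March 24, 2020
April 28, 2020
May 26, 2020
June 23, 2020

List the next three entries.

July 28, 2020; August 25, 2020; September 22, 2020

Gaps: 35, 28, 28, 35, 28, 28 days — a mix of 28 and 35. Every date is a Tuesday.
Each is the 4th Tuesday of its month.
4th Tuesday of July 2020: July 28, 2020.
4th Tuesday of August 2020: August 25, 2020.
September 2020 — 4th Tuesday is September 22, 2020.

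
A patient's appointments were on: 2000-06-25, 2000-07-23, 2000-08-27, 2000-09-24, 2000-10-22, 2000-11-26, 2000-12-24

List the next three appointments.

2001-01-28, 2001-02-25, 2001-03-25

All dates are Sundays, 28, 35, 28, 28, 35, 28 days apart.
Specifically, the 4th Sunday of each month.
4th Sunday of January 2001: 2001-01-28.
February 2001 — 4th Sunday is 2001-02-25.
4th Sunday of March 2001: 2001-03-25.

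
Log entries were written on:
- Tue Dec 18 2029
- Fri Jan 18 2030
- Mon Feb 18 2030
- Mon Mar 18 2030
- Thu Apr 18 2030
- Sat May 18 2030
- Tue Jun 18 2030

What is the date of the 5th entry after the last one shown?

Mon Nov 18 2030

The day-of-month is always 18 (31, 31, 28, 31, 30, 31 days between events).
So this recurs on the 18th of each month.
July 2030: Thu Jul 18 2030.
August 2030: Sun Aug 18 2030.
Next: September 2030 → Wed Sep 18 2030.
Next: October 2030 → Fri Oct 18 2030.
November 2030: Mon Nov 18 2030.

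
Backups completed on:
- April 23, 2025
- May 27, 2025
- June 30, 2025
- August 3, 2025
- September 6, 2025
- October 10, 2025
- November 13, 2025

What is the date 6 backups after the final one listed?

The spacing is 34, 34, 34, 34, 34, 34 days — always 34 days.
November 13, 2025 + 34 days = December 17, 2025.
December 17, 2025 + 34 days = January 20, 2026.
January 20, 2026 + 34 days = February 23, 2026.
February 23, 2026 + 34 days = March 29, 2026.
March 29, 2026 + 34 days = May 2, 2026.
May 2, 2026 + 34 days = June 5, 2026.

June 5, 2026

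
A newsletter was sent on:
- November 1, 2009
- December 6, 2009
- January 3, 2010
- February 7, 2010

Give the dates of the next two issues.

March 7, 2010; April 4, 2010

Gaps: 35, 28, 35 days — a mix of 28 and 35. Every date is a Sunday.
Each is the 1st Sunday of its month.
1st Sunday of March 2010: March 7, 2010.
1st Sunday of April 2010: April 4, 2010.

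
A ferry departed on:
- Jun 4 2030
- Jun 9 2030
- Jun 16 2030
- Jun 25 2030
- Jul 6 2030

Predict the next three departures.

Jul 19 2030, Aug 3 2030, Aug 20 2030

Gaps: 5, 7, 9, 11 days — each gap is 2 larger than the previous one.
Next gap: 13 days. Jul 6 2030 + 13 days = Jul 19 2030.
Next gap: 15 days. Jul 19 2030 + 15 days = Aug 3 2030.
Next gap: 17 days. Aug 3 2030 + 17 days = Aug 20 2030.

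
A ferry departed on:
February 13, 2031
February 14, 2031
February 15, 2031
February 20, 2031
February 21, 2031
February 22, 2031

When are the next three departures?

Every event lands on a Thursday or Friday or Saturday (gaps cycle 1, 1, 5, 1, 1).
So the schedule is: every Thursday, Friday and Saturday.
The following Thursday is February 27, 2031.
The following Friday is February 28, 2031.
The following Saturday is March 1, 2031.

February 27, 2031; February 28, 2031; March 1, 2031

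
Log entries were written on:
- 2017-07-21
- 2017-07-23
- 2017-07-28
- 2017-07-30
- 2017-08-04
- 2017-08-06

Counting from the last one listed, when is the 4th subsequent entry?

2017-08-20

Every event lands on a Friday or Sunday (gaps cycle 2, 5, 2, 5, 2).
So the schedule is: every Friday and Sunday.
The following Friday is 2017-08-11.
Next Sunday: 2017-08-13.
Next Friday: 2017-08-18.
The following Sunday is 2017-08-20.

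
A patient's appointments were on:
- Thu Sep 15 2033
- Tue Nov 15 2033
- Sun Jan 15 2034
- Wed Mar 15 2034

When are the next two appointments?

Mon May 15 2034, Sat Jul 15 2034

Gaps: 61, 61, 59 days — not constant. Every event is on the 15th of the month.
Pattern: the 15th of every 2 months.
May 2034: Mon May 15 2034.
Next: July 2034 → Sat Jul 15 2034.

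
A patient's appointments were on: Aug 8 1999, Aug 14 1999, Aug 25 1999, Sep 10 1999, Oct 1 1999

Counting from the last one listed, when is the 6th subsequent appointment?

Gaps: 6, 11, 16, 21 days — each gap is 5 larger than the previous one.
Next gap: 26 days. Oct 1 1999 + 26 days = Oct 27 1999.
Next gap: 31 days. Oct 27 1999 + 31 days = Nov 27 1999.
Next gap: 36 days. Nov 27 1999 + 36 days = Jan 2 2000.
Next gap: 41 days. Jan 2 2000 + 41 days = Feb 12 2000.
Next gap: 46 days. Feb 12 2000 + 46 days = Mar 29 2000.
Next gap: 51 days. Mar 29 2000 + 51 days = May 19 2000.

May 19 2000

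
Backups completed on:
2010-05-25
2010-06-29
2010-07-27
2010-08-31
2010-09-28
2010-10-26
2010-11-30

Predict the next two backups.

These are Tuesdays with 35, 28, 35, 28, 28, 35-day gaps.
Each is the final Tuesday of its month — 2010-06-29 is past the 28th, so '4th Tuesday' doesn't fit.
December 2010 ends with Tuesday 2010-12-28.
January 2011 ends with Tuesday 2011-01-25.

2010-12-28, 2011-01-25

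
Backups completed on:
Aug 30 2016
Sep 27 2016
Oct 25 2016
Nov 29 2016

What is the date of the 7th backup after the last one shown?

Jun 27 2017

These are Tuesdays with 28, 28, 35-day gaps.
Each is the final Tuesday of its month — Aug 30 2016 is past the 28th, so '4th Tuesday' doesn't fit.
December 2016 ends with Tuesday Dec 27 2016.
Last Tuesday of January 2017: Jan 31 2017.
February 2017 ends with Tuesday Feb 28 2017.
Last Tuesday of March 2017: Mar 28 2017.
Last Tuesday of April 2017: Apr 25 2017.
May 2017 ends with Tuesday May 30 2017.
Last Tuesday of June 2017: Jun 27 2017.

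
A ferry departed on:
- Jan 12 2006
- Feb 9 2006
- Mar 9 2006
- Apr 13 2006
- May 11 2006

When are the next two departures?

All dates are Thursdays, 28, 28, 35, 28 days apart.
Specifically, the 2nd Thursday of each month.
2nd Thursday of June 2006: Jun 8 2006.
2nd Thursday of July 2006: Jul 13 2006.

Jun 8 2006, Jul 13 2006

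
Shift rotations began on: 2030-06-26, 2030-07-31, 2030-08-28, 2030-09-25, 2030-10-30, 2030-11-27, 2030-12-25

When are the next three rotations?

These are Wednesdays with 35, 28, 28, 35, 28, 28-day gaps.
Each is the final Wednesday of its month — 2030-07-31 is past the 28th, so '4th Wednesday' doesn't fit.
January 2031 ends with Wednesday 2031-01-29.
Last Wednesday of February 2031: 2031-02-26.
Last Wednesday of March 2031: 2031-03-26.

2031-01-29, 2031-02-26, 2031-03-26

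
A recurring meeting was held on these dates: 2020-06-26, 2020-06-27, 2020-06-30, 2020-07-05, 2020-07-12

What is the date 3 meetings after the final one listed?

Gaps: 1, 3, 5, 7 days — each gap is 2 larger than the previous one.
Next gap: 9 days. 2020-07-12 + 9 days = 2020-07-21.
Next gap: 11 days. 2020-07-21 + 11 days = 2020-08-01.
Next gap: 13 days. 2020-08-01 + 13 days = 2020-08-14.

2020-08-14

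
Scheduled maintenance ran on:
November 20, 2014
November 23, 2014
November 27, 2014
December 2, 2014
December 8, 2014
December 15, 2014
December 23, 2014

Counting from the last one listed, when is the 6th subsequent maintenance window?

March 2, 2015

The spacing grows by 1 each time: 3, 4, 5, 6, 7, 8 days.
Next gap: 9 days. December 23, 2014 + 9 days = January 1, 2015.
Next gap: 10 days. January 1, 2015 + 10 days = January 11, 2015.
Next gap: 11 days. January 11, 2015 + 11 days = January 22, 2015.
Next gap: 12 days. January 22, 2015 + 12 days = February 3, 2015.
Next gap: 13 days. February 3, 2015 + 13 days = February 16, 2015.
Next gap: 14 days. February 16, 2015 + 14 days = March 2, 2015.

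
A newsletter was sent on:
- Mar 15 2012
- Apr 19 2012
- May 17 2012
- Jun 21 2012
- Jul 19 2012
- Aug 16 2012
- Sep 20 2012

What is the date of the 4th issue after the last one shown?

Gaps: 35, 28, 35, 28, 28, 35 days — a mix of 28 and 35. Every date is a Thursday.
Each is the 3rd Thursday of its month.
October 2012 — 3rd Thursday is Oct 18 2012.
November 2012 — 3rd Thursday is Nov 15 2012.
December 2012 — 3rd Thursday is Dec 20 2012.
3rd Thursday of January 2013: Jan 17 2013.

Jan 17 2013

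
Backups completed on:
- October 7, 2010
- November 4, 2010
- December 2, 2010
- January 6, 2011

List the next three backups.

These are Thursdays at 28- or 35-day spacing (28, 28, 35).
The pattern: 1st Thursday of the month.
1st Thursday of February 2011: February 3, 2011.
March 2011 — 1st Thursday is March 3, 2011.
April 2011 — 1st Thursday is April 7, 2011.

February 3, 2011; March 3, 2011; April 7, 2011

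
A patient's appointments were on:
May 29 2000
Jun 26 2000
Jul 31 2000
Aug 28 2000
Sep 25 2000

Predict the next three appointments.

Oct 30 2000, Nov 27 2000, Dec 25 2000

All Mondays; the gaps (28, 35, 28, 28) vary with month length.
This is the last Monday of each month.
Last Monday of October 2000: Oct 30 2000.
November 2000 ends with Monday Nov 27 2000.
December 2000 ends with Monday Dec 25 2000.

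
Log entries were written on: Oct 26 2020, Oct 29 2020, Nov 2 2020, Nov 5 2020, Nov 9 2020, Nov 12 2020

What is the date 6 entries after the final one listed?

Gaps: 3, 4, 3, 4, 3 days — not constant, but cyclic with period 2.
The events fall on every Monday and Thursday.
Next Monday: Nov 16 2020.
Next Thursday: Nov 19 2020.
Next Monday: Nov 23 2020.
The following Thursday is Nov 26 2020.
The following Monday is Nov 30 2020.
The following Thursday is Dec 3 2020.

Dec 3 2020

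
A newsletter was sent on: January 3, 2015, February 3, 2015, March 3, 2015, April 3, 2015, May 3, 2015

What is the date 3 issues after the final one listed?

Gaps: 31, 28, 31, 30 days — not constant. Every event is on the 3rd of the month.
Pattern: the 3rd of each month.
June 2015: June 3, 2015.
Next: July 2015 → July 3, 2015.
Next: August 2015 → August 3, 2015.

August 3, 2015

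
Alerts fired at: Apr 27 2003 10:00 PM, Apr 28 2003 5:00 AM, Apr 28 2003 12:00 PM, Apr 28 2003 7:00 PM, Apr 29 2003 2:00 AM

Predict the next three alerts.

The interval is a steady 7 hours (7, 7, 7, 7).
Apr 29 2003 2:00 AM + 7 h = Apr 29 2003 9:00 AM.
Apr 29 2003 9:00 AM + 7 h = Apr 29 2003 4:00 PM.
Apr 29 2003 4:00 PM + 7 h = Apr 29 2003 11:00 PM.

Apr 29 2003 9:00 AM, Apr 29 2003 4:00 PM, Apr 29 2003 11:00 PM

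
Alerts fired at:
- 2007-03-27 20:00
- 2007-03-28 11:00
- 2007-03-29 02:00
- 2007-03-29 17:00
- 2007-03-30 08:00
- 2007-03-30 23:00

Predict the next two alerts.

2007-03-31 14:00, 2007-04-01 05:00

Spacing: 15, 15, 15, 15, 15 h — constant 15 h.
2007-03-30 23:00 + 15 h = 2007-03-31 14:00.
2007-03-31 14:00 + 15 h = 2007-04-01 05:00.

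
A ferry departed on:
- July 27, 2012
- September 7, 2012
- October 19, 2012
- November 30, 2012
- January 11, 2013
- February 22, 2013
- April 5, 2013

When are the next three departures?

Every event comes 42 days after the last (42, 42, 42, 42, 42, 42).
April 5, 2013 + 42 days = May 17, 2013.
May 17, 2013 + 42 days = June 28, 2013.
June 28, 2013 + 42 days = August 9, 2013.

May 17, 2013; June 28, 2013; August 9, 2013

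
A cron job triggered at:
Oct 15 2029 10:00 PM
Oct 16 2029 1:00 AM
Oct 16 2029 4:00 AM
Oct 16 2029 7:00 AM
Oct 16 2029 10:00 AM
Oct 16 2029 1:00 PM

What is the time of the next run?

Spacing: 3, 3, 3, 3, 3 h — constant 3 h.
Oct 16 2029 1:00 PM + 3 h = Oct 16 2029 4:00 PM.

Oct 16 2029 4:00 PM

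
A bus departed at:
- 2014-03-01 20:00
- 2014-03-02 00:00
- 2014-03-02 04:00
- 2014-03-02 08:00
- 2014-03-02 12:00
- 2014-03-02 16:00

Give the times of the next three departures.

The interval is a steady 4 hours (4, 4, 4, 4, 4).
2014-03-02 16:00 + 4 h = 2014-03-02 20:00.
2014-03-02 20:00 + 4 h = 2014-03-03 00:00.
2014-03-03 00:00 + 4 h = 2014-03-03 04:00.

2014-03-02 20:00, 2014-03-03 00:00, 2014-03-03 04:00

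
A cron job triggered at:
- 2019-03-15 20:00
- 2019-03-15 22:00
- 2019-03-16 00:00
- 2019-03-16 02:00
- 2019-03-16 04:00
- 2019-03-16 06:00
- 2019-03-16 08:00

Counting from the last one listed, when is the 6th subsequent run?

2019-03-16 20:00

Gaps: 2, 2, 2, 2, 2, 2 hours — each event is 2 hours after the previous one.
2019-03-16 08:00 + 2 h = 2019-03-16 10:00.
2019-03-16 10:00 + 2 h = 2019-03-16 12:00.
2019-03-16 12:00 + 2 h = 2019-03-16 14:00.
2019-03-16 14:00 + 2 h = 2019-03-16 16:00.
2019-03-16 16:00 + 2 h = 2019-03-16 18:00.
2019-03-16 18:00 + 2 h = 2019-03-16 20:00.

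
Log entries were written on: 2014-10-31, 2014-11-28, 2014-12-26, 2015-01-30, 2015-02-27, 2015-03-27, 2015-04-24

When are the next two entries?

All Fridays; the gaps (28, 28, 35, 28, 28, 28) vary with month length.
This is the last Friday of each month.
May 2015 ends with Friday 2015-05-29.
June 2015 ends with Friday 2015-06-26.

2015-05-29, 2015-06-26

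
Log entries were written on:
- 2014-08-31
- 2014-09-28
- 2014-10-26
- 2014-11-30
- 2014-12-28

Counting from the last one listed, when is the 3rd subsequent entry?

These are Sundays with 28, 28, 35, 28-day gaps.
Each is the final Sunday of its month — 2014-08-31 is past the 28th, so '4th Sunday' doesn't fit.
January 2015 ends with Sunday 2015-01-25.
Last Sunday of February 2015: 2015-02-22.
March 2015 ends with Sunday 2015-03-29.

2015-03-29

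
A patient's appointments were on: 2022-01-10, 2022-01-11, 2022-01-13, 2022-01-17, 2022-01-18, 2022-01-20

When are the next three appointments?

2022-01-24, 2022-01-25, 2022-01-27

Every event lands on a Monday or Tuesday or Thursday (gaps cycle 1, 2, 4, 1, 2).
So the schedule is: every Monday, Tuesday and Thursday.
Next Monday: 2022-01-24.
The following Tuesday is 2022-01-25.
Next Thursday: 2022-01-27.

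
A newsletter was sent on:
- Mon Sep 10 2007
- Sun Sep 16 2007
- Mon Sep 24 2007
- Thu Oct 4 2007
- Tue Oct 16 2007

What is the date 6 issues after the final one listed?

Gaps: 6, 8, 10, 12 days — each gap is 2 larger than the previous one.
Next gap: 14 days. Tue Oct 16 2007 + 14 days = Tue Oct 30 2007.
Next gap: 16 days. Tue Oct 30 2007 + 16 days = Thu Nov 15 2007.
Next gap: 18 days. Thu Nov 15 2007 + 18 days = Mon Dec 3 2007.
Next gap: 20 days. Mon Dec 3 2007 + 20 days = Sun Dec 23 2007.
Next gap: 22 days. Sun Dec 23 2007 + 22 days = Mon Jan 14 2008.
Next gap: 24 days. Mon Jan 14 2008 + 24 days = Thu Feb 7 2008.

Thu Feb 7 2008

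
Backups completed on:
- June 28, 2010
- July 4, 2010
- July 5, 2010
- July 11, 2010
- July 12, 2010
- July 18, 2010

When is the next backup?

July 19, 2010

Every event lands on a Monday or Sunday (gaps cycle 6, 1, 6, 1, 6).
So the schedule is: every Monday and Sunday.
The following Monday is July 19, 2010.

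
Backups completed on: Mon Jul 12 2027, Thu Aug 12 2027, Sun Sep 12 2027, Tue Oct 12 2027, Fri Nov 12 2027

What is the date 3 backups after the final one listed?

The day-of-month is always 12 (31, 31, 30, 31 days between events).
So this recurs on the 12th of each month.
December 2027: Sun Dec 12 2027.
Next: January 2028 → Wed Jan 12 2028.
February 2028: Sat Feb 12 2028.

Sat Feb 12 2028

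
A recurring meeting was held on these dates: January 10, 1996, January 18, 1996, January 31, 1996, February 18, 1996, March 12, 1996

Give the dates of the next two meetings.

Gaps: 8, 13, 18, 23 days — each gap is 5 larger than the previous one.
Next gap: 28 days. March 12, 1996 + 28 days = April 9, 1996.
Next gap: 33 days. April 9, 1996 + 33 days = May 12, 1996.

April 9, 1996; May 12, 1996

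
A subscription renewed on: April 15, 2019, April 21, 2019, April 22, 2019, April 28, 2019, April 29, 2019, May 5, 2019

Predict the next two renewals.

Gaps: 6, 1, 6, 1, 6 days — not constant, but cyclic with period 2.
The events fall on every Monday and Sunday.
The following Monday is May 6, 2019.
Next Sunday: May 12, 2019.

May 6, 2019; May 12, 2019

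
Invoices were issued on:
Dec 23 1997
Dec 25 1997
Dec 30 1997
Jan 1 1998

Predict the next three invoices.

The gap pattern 2, 5, 2 repeats every 2 events.
These are the Tuesdays and Thursdays of each week.
The following Tuesday is Jan 6 1998.
The following Thursday is Jan 8 1998.
Next Tuesday: Jan 13 1998.

Jan 6 1998, Jan 8 1998, Jan 13 1998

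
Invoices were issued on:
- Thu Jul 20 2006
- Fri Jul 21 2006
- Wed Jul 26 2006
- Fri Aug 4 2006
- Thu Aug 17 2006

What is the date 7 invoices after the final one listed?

Thu Mar 8 2007

Gaps: 1, 5, 9, 13 days — each gap is 4 larger than the previous one.
Next gap: 17 days. Thu Aug 17 2006 + 17 days = Sun Sep 3 2006.
Next gap: 21 days. Sun Sep 3 2006 + 21 days = Sun Sep 24 2006.
Next gap: 25 days. Sun Sep 24 2006 + 25 days = Thu Oct 19 2006.
Next gap: 29 days. Thu Oct 19 2006 + 29 days = Fri Nov 17 2006.
Next gap: 33 days. Fri Nov 17 2006 + 33 days = Wed Dec 20 2006.
Next gap: 37 days. Wed Dec 20 2006 + 37 days = Fri Jan 26 2007.
Next gap: 41 days. Fri Jan 26 2007 + 41 days = Thu Mar 8 2007.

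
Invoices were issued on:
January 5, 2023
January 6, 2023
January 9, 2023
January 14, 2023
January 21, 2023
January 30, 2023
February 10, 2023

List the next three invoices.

February 23, 2023; March 10, 2023; March 27, 2023

The spacing grows by 2 each time: 1, 3, 5, 7, 9, 11 days.
Next gap: 13 days. February 10, 2023 + 13 days = February 23, 2023.
Next gap: 15 days. February 23, 2023 + 15 days = March 10, 2023.
Next gap: 17 days. March 10, 2023 + 17 days = March 27, 2023.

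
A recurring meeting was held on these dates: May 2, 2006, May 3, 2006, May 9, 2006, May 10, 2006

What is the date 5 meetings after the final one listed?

May 30, 2006

The gap pattern 1, 6, 1 repeats every 2 events.
These are the Tuesdays and Wednesdays of each week.
Next Tuesday: May 16, 2006.
The following Wednesday is May 17, 2006.
Next Tuesday: May 23, 2006.
Next Wednesday: May 24, 2006.
The following Tuesday is May 30, 2006.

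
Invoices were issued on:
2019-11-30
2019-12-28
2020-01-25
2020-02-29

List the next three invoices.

2020-03-28, 2020-04-25, 2020-05-30

These are Saturdays with 28, 28, 35-day gaps.
Each is the final Saturday of its month — 2019-11-30 is past the 28th, so '4th Saturday' doesn't fit.
March 2020 ends with Saturday 2020-03-28.
April 2020 ends with Saturday 2020-04-25.
Last Saturday of May 2020: 2020-05-30.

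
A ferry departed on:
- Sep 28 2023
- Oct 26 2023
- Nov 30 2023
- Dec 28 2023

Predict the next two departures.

Jan 25 2024, Feb 29 2024

These are Thursdays with 28, 35, 28-day gaps.
Each is the final Thursday of its month — Nov 30 2023 is past the 28th, so '4th Thursday' doesn't fit.
Last Thursday of January 2024: Jan 25 2024.
Last Thursday of February 2024: Feb 29 2024.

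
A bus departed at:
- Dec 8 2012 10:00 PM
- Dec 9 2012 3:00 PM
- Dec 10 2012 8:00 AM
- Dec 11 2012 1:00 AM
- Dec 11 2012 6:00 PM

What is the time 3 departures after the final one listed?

Dec 13 2012 9:00 PM

Gaps: 17, 17, 17, 17 hours — each event is 17 hours after the previous one.
Dec 11 2012 6:00 PM + 17 h = Dec 12 2012 11:00 AM.
Dec 12 2012 11:00 AM + 17 h = Dec 13 2012 4:00 AM.
Dec 13 2012 4:00 AM + 17 h = Dec 13 2012 9:00 PM.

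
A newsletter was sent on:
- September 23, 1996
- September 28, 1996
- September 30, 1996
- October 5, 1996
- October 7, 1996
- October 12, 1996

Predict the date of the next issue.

October 14, 1996

Gaps: 5, 2, 5, 2, 5 days — not constant, but cyclic with period 2.
The events fall on every Monday and Saturday.
The following Monday is October 14, 1996.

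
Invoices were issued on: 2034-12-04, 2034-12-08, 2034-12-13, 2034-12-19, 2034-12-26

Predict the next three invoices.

Gaps: 4, 5, 6, 7 days — each gap is 1 larger than the previous one.
Next gap: 8 days. 2034-12-26 + 8 days = 2035-01-03.
Next gap: 9 days. 2035-01-03 + 9 days = 2035-01-12.
Next gap: 10 days. 2035-01-12 + 10 days = 2035-01-22.

2035-01-03, 2035-01-12, 2035-01-22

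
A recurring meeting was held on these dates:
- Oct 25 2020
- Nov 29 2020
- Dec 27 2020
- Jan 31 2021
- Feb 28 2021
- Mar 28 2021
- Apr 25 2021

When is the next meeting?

May 30 2021

All Sundays; the gaps (35, 28, 35, 28, 28, 28) vary with month length.
This is the last Sunday of each month.
Last Sunday of May 2021: May 30 2021.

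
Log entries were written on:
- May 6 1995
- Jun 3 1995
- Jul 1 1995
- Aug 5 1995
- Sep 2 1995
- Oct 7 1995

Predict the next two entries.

These are Saturdays at 28- or 35-day spacing (28, 28, 35, 28, 35).
The pattern: 1st Saturday of the month.
1st Saturday of November 1995: Nov 4 1995.
1st Saturday of December 1995: Dec 2 1995.

Nov 4 1995, Dec 2 1995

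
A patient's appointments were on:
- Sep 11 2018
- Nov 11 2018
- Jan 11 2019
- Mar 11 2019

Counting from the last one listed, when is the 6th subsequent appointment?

Each date is the 11th; the gaps (61, 61, 59) track the month lengths.
The rule is the 11th of every 2 months.
May 2019: May 11 2019.
July 2019: Jul 11 2019.
September 2019: Sep 11 2019.
Next: November 2019 → Nov 11 2019.
Next: January 2020 → Jan 11 2020.
March 2020: Mar 11 2020.

Mar 11 2020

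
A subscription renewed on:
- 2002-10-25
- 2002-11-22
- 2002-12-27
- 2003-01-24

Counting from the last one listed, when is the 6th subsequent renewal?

Gaps: 28, 35, 28 days — a mix of 28 and 35. Every date is a Friday.
Each is the 4th Friday of its month.
4th Friday of February 2003: 2003-02-28.
4th Friday of March 2003: 2003-03-28.
4th Friday of April 2003: 2003-04-25.
4th Friday of May 2003: 2003-05-23.
June 2003 — 4th Friday is 2003-06-27.
July 2003 — 4th Friday is 2003-07-25.

2003-07-25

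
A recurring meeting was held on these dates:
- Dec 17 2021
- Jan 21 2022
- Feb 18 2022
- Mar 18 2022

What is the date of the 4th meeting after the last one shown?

Gaps: 35, 28, 28 days — a mix of 28 and 35. Every date is a Friday.
Each is the 3rd Friday of its month.
April 2022 — 3rd Friday is Apr 15 2022.
3rd Friday of May 2022: May 20 2022.
June 2022 — 3rd Friday is Jun 17 2022.
3rd Friday of July 2022: Jul 15 2022.

Jul 15 2022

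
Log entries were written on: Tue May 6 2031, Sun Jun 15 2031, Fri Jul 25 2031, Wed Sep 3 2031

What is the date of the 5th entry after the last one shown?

Sun Mar 21 2032

The spacing is 40, 40, 40 days — always 40 days.
Wed Sep 3 2031 + 40 days = Mon Oct 13 2031.
Mon Oct 13 2031 + 40 days = Sat Nov 22 2031.
Sat Nov 22 2031 + 40 days = Thu Jan 1 2032.
Thu Jan 1 2032 + 40 days = Tue Feb 10 2032.
Tue Feb 10 2032 + 40 days = Sun Mar 21 2032.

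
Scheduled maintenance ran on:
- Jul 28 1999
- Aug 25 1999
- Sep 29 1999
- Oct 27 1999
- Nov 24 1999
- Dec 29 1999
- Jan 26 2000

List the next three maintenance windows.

These are Wednesdays with 28, 35, 28, 28, 35, 28-day gaps.
Each is the final Wednesday of its month — Sep 29 1999 is past the 28th, so '4th Wednesday' doesn't fit.
February 2000 ends with Wednesday Feb 23 2000.
March 2000 ends with Wednesday Mar 29 2000.
April 2000 ends with Wednesday Apr 26 2000.

Feb 23 2000, Mar 29 2000, Apr 26 2000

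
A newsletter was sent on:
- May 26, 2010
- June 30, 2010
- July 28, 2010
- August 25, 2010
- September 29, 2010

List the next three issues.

October 27, 2010; November 24, 2010; December 29, 2010

These are Wednesdays with 35, 28, 28, 35-day gaps.
Each is the final Wednesday of its month — June 30, 2010 is past the 28th, so '4th Wednesday' doesn't fit.
Last Wednesday of October 2010: October 27, 2010.
November 2010 ends with Wednesday November 24, 2010.
Last Wednesday of December 2010: December 29, 2010.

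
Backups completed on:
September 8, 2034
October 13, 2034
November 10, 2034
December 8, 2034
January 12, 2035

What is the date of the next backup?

All dates are Fridays, 35, 28, 28, 35 days apart.
Specifically, the 2nd Friday of each month.
February 2035 — 2nd Friday is February 9, 2035.

February 9, 2035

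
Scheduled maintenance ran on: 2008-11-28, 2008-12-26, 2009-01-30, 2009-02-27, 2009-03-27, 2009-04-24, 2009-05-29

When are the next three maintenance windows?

2009-06-26, 2009-07-31, 2009-08-28

Every date is a Friday; gaps 28, 35, 28, 28, 28, 35 days.
Each is the last Friday of its month (at least one falls on the 29th or later, ruling out '4th Friday').
Last Friday of June 2009: 2009-06-26.
Last Friday of July 2009: 2009-07-31.
August 2009 ends with Friday 2009-08-28.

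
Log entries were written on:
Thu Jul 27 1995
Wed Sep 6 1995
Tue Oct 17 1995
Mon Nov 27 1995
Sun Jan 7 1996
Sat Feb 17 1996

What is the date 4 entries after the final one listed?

Tue Jul 30 1996

Every event comes 41 days after the last (41, 41, 41, 41, 41).
Sat Feb 17 1996 + 41 days = Fri Mar 29 1996.
Fri Mar 29 1996 + 41 days = Thu May 9 1996.
Thu May 9 1996 + 41 days = Wed Jun 19 1996.
Wed Jun 19 1996 + 41 days = Tue Jul 30 1996.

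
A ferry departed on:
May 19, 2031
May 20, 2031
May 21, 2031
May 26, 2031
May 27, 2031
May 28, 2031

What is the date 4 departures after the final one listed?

June 9, 2031

The gap pattern 1, 1, 5, 1, 1 repeats every 3 events.
These are the Mondays, Tuesdays and Wednesdays of each week.
Next Monday: June 2, 2031.
The following Tuesday is June 3, 2031.
The following Wednesday is June 4, 2031.
Next Monday: June 9, 2031.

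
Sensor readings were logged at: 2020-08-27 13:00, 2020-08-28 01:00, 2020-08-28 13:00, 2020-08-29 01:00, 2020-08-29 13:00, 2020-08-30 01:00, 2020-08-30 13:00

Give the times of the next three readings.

The interval is a steady 12 hours (12, 12, 12, 12, 12, 12).
2020-08-30 13:00 + 12 h = 2020-08-31 01:00.
2020-08-31 01:00 + 12 h = 2020-08-31 13:00.
2020-08-31 13:00 + 12 h = 2020-09-01 01:00.

2020-08-31 01:00, 2020-08-31 13:00, 2020-09-01 01:00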